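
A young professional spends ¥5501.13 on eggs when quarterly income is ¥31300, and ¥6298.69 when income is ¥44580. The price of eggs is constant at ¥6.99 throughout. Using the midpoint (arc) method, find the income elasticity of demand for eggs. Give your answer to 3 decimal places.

0.386

With a constant price, Q₁ = 5501.13/6.99 = 787.000 and Q₂ = 6298.69/6.99 = 901.100 (equivalently, work directly with expenditure since P cancels).
Midpoint %ΔQ = (6298.69 − 5501.13)/5899.91 = 0.13518; midpoint %ΔI = (44580 − 31300)/37940 = 0.35003.
η = 0.13518 / 0.35003 = 0.386.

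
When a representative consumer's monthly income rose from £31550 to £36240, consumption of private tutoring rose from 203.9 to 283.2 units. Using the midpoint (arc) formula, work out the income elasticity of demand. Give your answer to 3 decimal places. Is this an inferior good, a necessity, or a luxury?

ΔQ = 283.2 − 203.9 = 79.3; midpoint Q̄ = (203.9 + 283.2)/2 = 243.55.
ΔI = 36240 − 31550 = 4690; midpoint Ī = (31550 + 36240)/2 = 33895.
η = (ΔQ/Q̄) ÷ (ΔI/Ī) = (79.3/243.55) ÷ (4690/33895) = 2.353.
η > 1 ⇒ luxury.

2.353 (luxury)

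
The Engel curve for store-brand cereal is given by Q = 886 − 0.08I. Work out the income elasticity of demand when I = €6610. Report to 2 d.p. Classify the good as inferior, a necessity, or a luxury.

-1.48 (inferior good)

At I = 6610: Q = 357.200.
dQ/dI = −0.08.
η = (dQ/dI)·(I/Q) = -0.08 × (6610/357.200) = -1.48.
Since η < 0, the good is an inferior good.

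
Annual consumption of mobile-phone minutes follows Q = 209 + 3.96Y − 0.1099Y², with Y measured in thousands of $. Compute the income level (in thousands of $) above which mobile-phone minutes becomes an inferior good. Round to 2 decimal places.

dQ/dY = 3.96 − 0.2198Y.
The good is inferior where dQ/dY < 0. Setting dQ/dY = 0 gives Y = 3.96 / 0.2198 = 18.02.

18.02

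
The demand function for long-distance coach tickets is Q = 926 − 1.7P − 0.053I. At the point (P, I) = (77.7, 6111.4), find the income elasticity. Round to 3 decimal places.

-0.689

At P = 77.7, I = 6111.4: Q = 470.006.
Holding P constant, ∂Q/∂I = −0.053.
η_I = (∂Q/∂I)·(I/Q) = -0.053 × (6111.4/470.006) = -0.689.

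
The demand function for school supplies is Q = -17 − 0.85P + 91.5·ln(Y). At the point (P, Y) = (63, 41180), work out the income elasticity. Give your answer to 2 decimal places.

At P = 63, Y = 41180: Q = 901.702.
Holding P constant, ∂Q/∂Y = 91.5/Y = 0.00222195.
η_Y = (∂Q/∂Y)·(Y/Q) = 0.00222195 × (41180/901.702) = 0.10.

0.10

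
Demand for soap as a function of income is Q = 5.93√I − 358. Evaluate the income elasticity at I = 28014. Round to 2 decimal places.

0.78

At I = 28014: Q = 634.527.
dQ/dI = 5.93/(2√I) = 0.0177148 at this income.
η = (dQ/dI)·(I/Q) = 0.0177148 × (28014/634.527) = 0.78.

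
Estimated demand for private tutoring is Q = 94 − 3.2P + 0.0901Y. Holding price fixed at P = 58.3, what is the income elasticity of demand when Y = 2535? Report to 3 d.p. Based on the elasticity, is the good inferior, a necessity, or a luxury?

At P = 58.3, Y = 2535: Q = 135.844.
Holding P constant, ∂Q/∂Y = 0.0901.
η_Y = (∂Q/∂Y)·(Y/Q) = 0.0901 × (2535/135.844) = 1.681.
Since η > 1, this is a luxury.

1.681 (luxury)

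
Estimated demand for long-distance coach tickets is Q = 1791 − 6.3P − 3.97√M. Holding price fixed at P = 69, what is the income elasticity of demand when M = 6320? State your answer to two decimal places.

-0.15

At P = 69, M = 6320: Q = 1040.691.
Holding P constant, ∂Q/∂M = -3.97/(2√M) = -0.024969.
η_M = (∂Q/∂M)·(M/Q) = -0.024969 × (6320/1040.691) = -0.15.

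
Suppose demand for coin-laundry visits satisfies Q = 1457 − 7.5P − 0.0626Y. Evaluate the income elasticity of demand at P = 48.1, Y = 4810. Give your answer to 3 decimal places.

At P = 48.1, Y = 4810: Q = 795.144.
Holding P constant, ∂Q/∂Y = −0.0626.
η_Y = (∂Q/∂Y)·(Y/Q) = -0.0626 × (4810/795.144) = -0.379.

-0.379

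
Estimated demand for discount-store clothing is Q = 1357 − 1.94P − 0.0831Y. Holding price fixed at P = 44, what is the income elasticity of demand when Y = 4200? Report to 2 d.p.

-0.38

At P = 44, Y = 4200: Q = 922.620.
Holding P constant, ∂Q/∂Y = −0.0831.
η_Y = (∂Q/∂Y)·(Y/Q) = -0.0831 × (4200/922.620) = -0.38.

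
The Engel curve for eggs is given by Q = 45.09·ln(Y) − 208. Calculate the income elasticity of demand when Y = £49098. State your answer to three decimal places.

At Y = 49098: Q = 279.043.
dQ/dY = 45.09/Y = 0.000918367 at this income.
η = (dQ/dY)·(Y/Q) = 0.000918367 × (49098/279.043) = 0.162.

0.162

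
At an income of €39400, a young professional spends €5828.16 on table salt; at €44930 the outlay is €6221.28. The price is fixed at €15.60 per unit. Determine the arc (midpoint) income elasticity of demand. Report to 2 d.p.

With a constant price, Q₁ = 5828.16/15.60 = 373.600 and Q₂ = 6221.28/15.60 = 398.800 (equivalently, work directly with expenditure since P cancels).
Midpoint %ΔQ = (6221.28 − 5828.16)/6024.72 = 0.06525; midpoint %ΔI = (44930 − 39400)/42165 = 0.13115.
η = 0.06525 / 0.13115 = 0.50.

0.50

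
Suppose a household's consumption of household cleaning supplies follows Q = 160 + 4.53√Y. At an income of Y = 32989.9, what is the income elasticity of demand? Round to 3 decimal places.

At Y = 32989.9: Q = 982.789.
dQ/dY = 4.53/(2√Y) = 0.0124703 at this income.
η = (dQ/dY)·(Y/Q) = 0.0124703 × (32989.9/982.789) = 0.419.

0.419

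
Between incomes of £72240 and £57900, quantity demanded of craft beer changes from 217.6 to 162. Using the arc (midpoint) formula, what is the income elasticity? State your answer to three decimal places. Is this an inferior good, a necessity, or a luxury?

ΔQ = 162 − 217.6 = -55.6; midpoint Q̄ = (217.6 + 162)/2 = 189.8.
ΔI = 57900 − 72240 = -14340; midpoint Ī = (72240 + 57900)/2 = 65070.
η = (ΔQ/Q̄) ÷ (ΔI/Ī) = (-55.6/189.8) ÷ (-14340/65070) = 1.329.
η > 1 ⇒ luxury.

1.329 (luxury)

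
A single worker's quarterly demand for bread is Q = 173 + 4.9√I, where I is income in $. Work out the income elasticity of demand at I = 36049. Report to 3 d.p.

At I = 36049: Q = 1103.342.
dQ/dI = 4.9/(2√I) = 0.0129039 at this income.
η = (dQ/dI)·(I/Q) = 0.0129039 × (36049/1103.342) = 0.422.

0.422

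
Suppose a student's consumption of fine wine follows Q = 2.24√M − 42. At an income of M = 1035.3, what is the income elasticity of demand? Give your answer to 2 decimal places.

1.20

At M = 1035.3: Q = 30.074.
dQ/dM = 2.24/(2√M) = 0.0348085 at this income.
η = (dQ/dM)·(M/Q) = 0.0348085 × (1035.3/30.074) = 1.20.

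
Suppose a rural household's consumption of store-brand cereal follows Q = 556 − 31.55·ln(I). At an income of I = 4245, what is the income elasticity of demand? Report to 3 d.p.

-0.108

At I = 4245: Q = 292.447.
dQ/dI = -31.55/I = -0.00743227 at this income.
η = (dQ/dI)·(I/Q) = -0.00743227 × (4245/292.447) = -0.108.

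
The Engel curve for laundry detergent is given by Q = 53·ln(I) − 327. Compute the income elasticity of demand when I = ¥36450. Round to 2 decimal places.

At I = 36450: Q = 229.696.
dQ/dI = 53/I = 0.00145405 at this income.
η = (dQ/dI)·(I/Q) = 0.00145405 × (36450/229.696) = 0.23.

0.23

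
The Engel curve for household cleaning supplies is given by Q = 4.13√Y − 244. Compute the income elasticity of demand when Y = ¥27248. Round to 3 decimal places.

0.779

At Y = 27248: Q = 437.738.
dQ/dY = 4.13/(2√Y) = 0.0125099 at this income.
η = (dQ/dY)·(Y/Q) = 0.0125099 × (27248/437.738) = 0.779.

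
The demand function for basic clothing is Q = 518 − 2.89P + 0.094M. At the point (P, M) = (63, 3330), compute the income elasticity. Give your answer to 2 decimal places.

At P = 63, M = 3330: Q = 648.950.
Holding P constant, ∂Q/∂M = 0.094.
η_M = (∂Q/∂M)·(M/Q) = 0.094 × (3330/648.950) = 0.48.

0.48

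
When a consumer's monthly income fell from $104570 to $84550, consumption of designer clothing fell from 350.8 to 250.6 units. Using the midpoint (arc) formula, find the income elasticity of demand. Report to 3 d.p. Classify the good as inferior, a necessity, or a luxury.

1.574 (luxury)

ΔQ = 250.6 − 350.8 = -100.2; midpoint Q̄ = (350.8 + 250.6)/2 = 300.7.
ΔI = 84550 − 104570 = -20020; midpoint Ī = (104570 + 84550)/2 = 94560.
η = (ΔQ/Q̄) ÷ (ΔI/Ī) = (-100.2/300.7) ÷ (-20020/94560) = 1.574.
η > 1 ⇒ luxury.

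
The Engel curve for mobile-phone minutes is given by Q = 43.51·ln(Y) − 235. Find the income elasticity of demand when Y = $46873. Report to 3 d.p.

0.187

At Y = 46873: Q = 232.959.
dQ/dY = 43.51/Y = 0.000928253 at this income.
η = (dQ/dY)·(Y/Q) = 0.000928253 × (46873/232.959) = 0.187.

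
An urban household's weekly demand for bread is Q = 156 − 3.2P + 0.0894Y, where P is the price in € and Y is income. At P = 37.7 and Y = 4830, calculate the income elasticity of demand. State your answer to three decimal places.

0.924

At P = 37.7, Y = 4830: Q = 467.162.
Holding P constant, ∂Q/∂Y = 0.0894.
η_Y = (∂Q/∂Y)·(Y/Q) = 0.0894 × (4830/467.162) = 0.924.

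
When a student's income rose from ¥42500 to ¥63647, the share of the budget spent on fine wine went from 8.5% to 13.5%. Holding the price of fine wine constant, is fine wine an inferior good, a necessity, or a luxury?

luxury

The budget share rises as income rises, so η > 1.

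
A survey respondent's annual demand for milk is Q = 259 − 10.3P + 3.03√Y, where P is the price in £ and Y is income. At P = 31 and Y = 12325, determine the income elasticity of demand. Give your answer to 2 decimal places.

At P = 31, Y = 12325: Q = 276.085.
Holding P constant, ∂Q/∂Y = 3.03/(2√Y) = 0.0136464.
η_Y = (∂Q/∂Y)·(Y/Q) = 0.0136464 × (12325/276.085) = 0.61.

0.61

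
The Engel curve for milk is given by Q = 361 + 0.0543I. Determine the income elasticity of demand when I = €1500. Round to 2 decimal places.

0.18

At I = 1500: Q = 442.450.
dQ/dI = 0.0543.
η = (dQ/dI)·(I/Q) = 0.0543 × (1500/442.450) = 0.18.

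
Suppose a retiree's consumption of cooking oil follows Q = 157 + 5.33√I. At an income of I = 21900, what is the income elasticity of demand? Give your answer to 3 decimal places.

At I = 21900: Q = 945.768.
dQ/dI = 5.33/(2√I) = 0.0180084 at this income.
η = (dQ/dI)·(I/Q) = 0.0180084 × (21900/945.768) = 0.417.

0.417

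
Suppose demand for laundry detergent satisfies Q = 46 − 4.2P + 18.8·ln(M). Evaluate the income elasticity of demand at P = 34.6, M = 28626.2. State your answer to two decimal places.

At P = 34.6, M = 28626.2: Q = 93.607.
Holding P constant, ∂Q/∂M = 18.8/M = 0.000656741.
η_M = (∂Q/∂M)·(M/Q) = 0.000656741 × (28626.2/93.607) = 0.20.

0.20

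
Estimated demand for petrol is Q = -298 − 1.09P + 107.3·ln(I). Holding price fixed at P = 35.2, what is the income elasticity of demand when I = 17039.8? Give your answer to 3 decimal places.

0.151

At P = 35.2, I = 17039.8: Q = 709.089.
Holding P constant, ∂Q/∂I = 107.3/I = 0.00629702.
η_I = (∂Q/∂I)·(I/Q) = 0.00629702 × (17039.8/709.089) = 0.151.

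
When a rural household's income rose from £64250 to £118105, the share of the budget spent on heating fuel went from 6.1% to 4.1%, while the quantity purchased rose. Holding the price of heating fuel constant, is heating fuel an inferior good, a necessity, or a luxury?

necessity

Quantity rises but the budget share falls as income rises, so 0 < η < 1.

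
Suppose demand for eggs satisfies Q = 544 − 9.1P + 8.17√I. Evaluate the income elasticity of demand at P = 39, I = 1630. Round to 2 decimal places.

At P = 39, I = 1630: Q = 518.950.
Holding P constant, ∂Q/∂I = 8.17/(2√I) = 0.101181.
η_I = (∂Q/∂I)·(I/Q) = 0.101181 × (1630/518.950) = 0.32.

0.32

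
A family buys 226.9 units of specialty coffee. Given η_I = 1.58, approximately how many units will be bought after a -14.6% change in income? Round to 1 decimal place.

174.6

%ΔQ ≈ η × %ΔI = 1.58 × (-14.6%) = -23.068%.
New Q ≈ 226.9 × (1 − 0.23068) = 174.6.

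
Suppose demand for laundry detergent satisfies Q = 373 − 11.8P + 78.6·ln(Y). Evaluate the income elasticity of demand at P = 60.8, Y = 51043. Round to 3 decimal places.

At P = 60.8, Y = 51043: Q = 507.617.
Holding P constant, ∂Q/∂Y = 78.6/Y = 0.00153988.
η_Y = (∂Q/∂Y)·(Y/Q) = 0.00153988 × (51043/507.617) = 0.155.

0.155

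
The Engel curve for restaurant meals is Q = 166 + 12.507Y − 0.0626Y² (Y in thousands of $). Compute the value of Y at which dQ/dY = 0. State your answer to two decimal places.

dQ/dY = 12.507 − 0.1252Y.
The good is inferior where dQ/dY < 0. Setting dQ/dY = 0 gives Y = 12.507 / 0.1252 = 99.90.

99.90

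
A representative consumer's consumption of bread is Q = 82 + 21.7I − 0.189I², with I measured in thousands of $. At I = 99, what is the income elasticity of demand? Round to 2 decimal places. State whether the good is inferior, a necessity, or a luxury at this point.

At I = 99: Q = 377.9110.
dQ/dI = 21.7 − 0.378I = -15.72200.
η = (dQ/dI)·(I/Q) = -15.72200 × (99/377.9110) = -4.12.
η < 0 ⇒ inferior good.

-4.12 (inferior good)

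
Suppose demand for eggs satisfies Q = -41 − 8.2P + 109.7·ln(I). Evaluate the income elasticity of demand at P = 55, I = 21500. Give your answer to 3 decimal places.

At P = 55, I = 21500: Q = 602.346.
Holding P constant, ∂Q/∂I = 109.7/I = 0.00510233.
η_I = (∂Q/∂I)·(I/Q) = 0.00510233 × (21500/602.346) = 0.182.

0.182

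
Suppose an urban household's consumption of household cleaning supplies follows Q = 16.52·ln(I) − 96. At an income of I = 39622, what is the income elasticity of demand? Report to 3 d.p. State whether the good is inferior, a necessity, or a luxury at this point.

0.209 (necessity)

At I = 39622: Q = 78.900.
dQ/dI = 16.52/I = 0.00041694 at this income.
η = (dQ/dI)·(I/Q) = 0.00041694 × (39622/78.900) = 0.209.
Since 0 < η < 1, the good is a necessity.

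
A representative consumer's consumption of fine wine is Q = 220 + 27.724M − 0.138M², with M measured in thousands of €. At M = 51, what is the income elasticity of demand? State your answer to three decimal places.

0.546

At M = 51: Q = 1274.9860.
dQ/dM = 27.724 − 0.276M = 13.64800.
η = (dQ/dM)·(M/Q) = 13.64800 × (51/1274.9860) = 0.546.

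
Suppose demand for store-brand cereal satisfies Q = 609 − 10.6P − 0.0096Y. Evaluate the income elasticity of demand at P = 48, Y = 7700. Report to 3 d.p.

-2.813

At P = 48, Y = 7700: Q = 26.280.
Holding P constant, ∂Q/∂Y = −0.0096.
η_Y = (∂Q/∂Y)·(Y/Q) = -0.0096 × (7700/26.280) = -2.813.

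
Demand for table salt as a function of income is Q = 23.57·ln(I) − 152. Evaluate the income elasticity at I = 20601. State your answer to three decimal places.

At I = 20601: Q = 82.123.
dQ/dI = 23.57/I = 0.00114412 at this income.
η = (dQ/dI)·(I/Q) = 0.00114412 × (20601/82.123) = 0.287.

0.287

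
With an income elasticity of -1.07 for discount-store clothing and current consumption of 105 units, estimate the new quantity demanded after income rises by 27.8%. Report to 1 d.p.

%ΔQ ≈ η × %ΔI = -1.07 × 27.8% = -29.746%.
New Q ≈ 105 × (1 − 0.29746) = 73.8.

73.8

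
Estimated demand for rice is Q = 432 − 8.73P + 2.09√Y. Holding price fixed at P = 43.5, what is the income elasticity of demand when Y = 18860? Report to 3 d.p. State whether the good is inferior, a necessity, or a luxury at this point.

0.423 (necessity)

At P = 43.5, Y = 18860: Q = 339.268.
Holding P constant, ∂Q/∂Y = 2.09/(2√Y) = 0.00760931.
η_Y = (∂Q/∂Y)·(Y/Q) = 0.00760931 × (18860/339.268) = 0.423.
Since 0 < η < 1, this is a necessity.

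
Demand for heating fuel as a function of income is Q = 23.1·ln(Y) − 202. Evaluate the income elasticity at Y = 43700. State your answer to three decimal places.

0.515

At Y = 43700: Q = 44.826.
dQ/dY = 23.1/Y = 0.000528604 at this income.
η = (dQ/dY)·(Y/Q) = 0.000528604 × (43700/44.826) = 0.515.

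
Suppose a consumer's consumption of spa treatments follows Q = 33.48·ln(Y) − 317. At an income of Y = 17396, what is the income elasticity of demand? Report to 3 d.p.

At Y = 17396: Q = 9.899.
dQ/dY = 33.48/Y = 0.00192458 at this income.
η = (dQ/dY)·(Y/Q) = 0.00192458 × (17396/9.899) = 3.382.

3.382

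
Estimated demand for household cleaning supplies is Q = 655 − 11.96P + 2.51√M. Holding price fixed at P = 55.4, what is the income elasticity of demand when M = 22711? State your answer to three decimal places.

0.510

At P = 55.4, M = 22711: Q = 370.677.
Holding P constant, ∂Q/∂M = 2.51/(2√M) = 0.00832771.
η_M = (∂Q/∂M)·(M/Q) = 0.00832771 × (22711/370.677) = 0.510.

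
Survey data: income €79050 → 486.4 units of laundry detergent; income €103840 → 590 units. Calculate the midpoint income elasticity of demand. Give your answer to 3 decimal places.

0.710

ΔQ = 590 − 486.4 = 103.6; midpoint Q̄ = (486.4 + 590)/2 = 538.2.
ΔI = 103840 − 79050 = 24790; midpoint Ī = (79050 + 103840)/2 = 91445.
η = (ΔQ/Q̄) ÷ (ΔI/Ī) = (103.6/538.2) ÷ (24790/91445) = 0.710.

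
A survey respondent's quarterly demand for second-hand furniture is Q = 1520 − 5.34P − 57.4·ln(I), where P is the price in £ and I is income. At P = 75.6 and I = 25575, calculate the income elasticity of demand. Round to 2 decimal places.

-0.11

At P = 75.6, I = 25575: Q = 533.722.
Holding P constant, ∂Q/∂I = -57.4/I = -0.00224438.
η_I = (∂Q/∂I)·(I/Q) = -0.00224438 × (25575/533.722) = -0.11.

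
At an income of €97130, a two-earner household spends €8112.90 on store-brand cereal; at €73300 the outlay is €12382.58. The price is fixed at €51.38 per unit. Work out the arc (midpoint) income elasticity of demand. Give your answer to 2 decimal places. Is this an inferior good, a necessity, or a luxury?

With a constant price, Q₁ = 8112.90/51.38 = 157.900 and Q₂ = 12382.58/51.38 = 241.000 (equivalently, work directly with expenditure since P cancels).
Midpoint %ΔQ = (12382.58 − 8112.90)/10247.74 = 0.41665; midpoint %ΔI = (73300 − 97130)/85215 = -0.27965.
η = 0.41665 / -0.27965 = -1.49.
η < 0 ⇒ inferior good.

-1.49 (inferior good)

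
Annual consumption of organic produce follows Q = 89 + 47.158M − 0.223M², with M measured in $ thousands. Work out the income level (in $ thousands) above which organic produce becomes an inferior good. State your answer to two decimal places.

dQ/dM = 47.158 − 0.446M.
The good is inferior where dQ/dM < 0. Setting dQ/dM = 0 gives M = 47.158 / 0.446 = 105.74.

105.74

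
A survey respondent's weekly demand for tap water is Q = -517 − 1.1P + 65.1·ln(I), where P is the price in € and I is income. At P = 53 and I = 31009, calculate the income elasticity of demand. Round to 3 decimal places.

0.665

At P = 53, I = 31009: Q = 97.966.
Holding P constant, ∂Q/∂I = 65.1/I = 0.00209939.
η_I = (∂Q/∂I)·(I/Q) = 0.00209939 × (31009/97.966) = 0.665.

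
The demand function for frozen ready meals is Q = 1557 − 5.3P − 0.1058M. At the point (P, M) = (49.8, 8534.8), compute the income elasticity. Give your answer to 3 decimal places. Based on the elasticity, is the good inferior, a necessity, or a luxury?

-2.315 (inferior good)

At P = 49.8, M = 8534.8: Q = 390.078.
Holding P constant, ∂Q/∂M = −0.1058.
η_M = (∂Q/∂M)·(M/Q) = -0.1058 × (8534.8/390.078) = -2.315.
Since η < 0, this is an inferior good.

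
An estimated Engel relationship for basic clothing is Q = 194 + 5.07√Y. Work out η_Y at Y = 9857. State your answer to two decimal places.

At Y = 9857: Q = 697.362.
dQ/dY = 5.07/(2√Y) = 0.0255332 at this income.
η = (dQ/dY)·(Y/Q) = 0.0255332 × (9857/697.362) = 0.36.

0.36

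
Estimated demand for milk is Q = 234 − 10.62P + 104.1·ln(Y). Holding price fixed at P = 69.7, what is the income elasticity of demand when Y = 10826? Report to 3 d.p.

0.226

At P = 69.7, Y = 10826: Q = 460.844.
Holding P constant, ∂Q/∂Y = 104.1/Y = 0.00961574.
η_Y = (∂Q/∂Y)·(Y/Q) = 0.00961574 × (10826/460.844) = 0.226.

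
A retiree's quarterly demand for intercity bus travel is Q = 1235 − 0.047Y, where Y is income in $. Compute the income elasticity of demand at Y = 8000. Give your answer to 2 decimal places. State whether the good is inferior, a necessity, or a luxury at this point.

-0.44 (inferior good)

At Y = 8000: Q = 859.000.
dQ/dY = −0.047.
η = (dQ/dY)·(Y/Q) = -0.047 × (8000/859.000) = -0.44.
Since η < 0, the good is an inferior good.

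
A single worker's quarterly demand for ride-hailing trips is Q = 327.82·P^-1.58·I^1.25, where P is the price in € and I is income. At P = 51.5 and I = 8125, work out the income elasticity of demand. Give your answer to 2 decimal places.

For a multiplicative demand Q = A·P^α·I^β, the income elasticity is β everywhere.
Here β = 1.25, so η = 1.25.

1.25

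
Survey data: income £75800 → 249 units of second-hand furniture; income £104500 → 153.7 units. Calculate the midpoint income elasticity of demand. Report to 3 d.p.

ΔQ = 153.7 − 249 = -95.3; midpoint Q̄ = (249 + 153.7)/2 = 201.35.
ΔI = 104500 − 75800 = 28700; midpoint Ī = (75800 + 104500)/2 = 90150.
η = (ΔQ/Q̄) ÷ (ΔI/Ī) = (-95.3/201.35) ÷ (28700/90150) = -1.487.

-1.487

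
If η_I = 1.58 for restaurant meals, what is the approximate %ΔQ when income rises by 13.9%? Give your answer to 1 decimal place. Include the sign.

%ΔQ ≈ η × %ΔI = 1.58 × 13.9% = 22.0%.

22.0%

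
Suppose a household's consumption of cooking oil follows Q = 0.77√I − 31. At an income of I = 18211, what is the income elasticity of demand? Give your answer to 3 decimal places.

At I = 18211: Q = 72.910.
dQ/dI = 0.77/(2√I) = 0.00285295 at this income.
η = (dQ/dI)·(I/Q) = 0.00285295 × (18211/72.910) = 0.713.

0.713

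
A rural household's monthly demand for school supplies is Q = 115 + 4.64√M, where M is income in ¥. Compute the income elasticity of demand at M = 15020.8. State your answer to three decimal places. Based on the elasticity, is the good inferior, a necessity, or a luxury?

At M = 15020.8: Q = 683.675.
dQ/dM = 4.64/(2√M) = 0.0189296 at this income.
η = (dQ/dM)·(M/Q) = 0.0189296 × (15020.8/683.675) = 0.416.
Since 0 < η < 1, the good is a necessity.

0.416 (necessity)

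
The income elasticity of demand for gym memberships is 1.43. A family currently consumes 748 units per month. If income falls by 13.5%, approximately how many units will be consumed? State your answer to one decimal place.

%ΔQ ≈ η × %ΔI = 1.43 × (-13.5%) = -19.305%.
New Q ≈ 748 × (1 − 0.19305) = 603.6.

603.6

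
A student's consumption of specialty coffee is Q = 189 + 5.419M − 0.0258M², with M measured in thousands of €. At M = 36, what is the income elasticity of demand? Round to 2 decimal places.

0.37

At M = 36: Q = 350.6472.
dQ/dM = 5.419 − 0.0516M = 3.56140.
η = (dQ/dM)·(M/Q) = 3.56140 × (36/350.6472) = 0.37.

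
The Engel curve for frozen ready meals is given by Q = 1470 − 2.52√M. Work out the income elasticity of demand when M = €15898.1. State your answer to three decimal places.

-0.138

At M = 15898.1: Q = 1152.259.
dQ/dM = -2.52/(2√M) = -0.00999305 at this income.
η = (dQ/dM)·(M/Q) = -0.00999305 × (15898.1/1152.259) = -0.138.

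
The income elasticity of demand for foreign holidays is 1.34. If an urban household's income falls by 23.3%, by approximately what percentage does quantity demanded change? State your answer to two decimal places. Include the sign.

-31.22%

%ΔQ ≈ η × %ΔI = 1.34 × (-23.3%) = -31.22%.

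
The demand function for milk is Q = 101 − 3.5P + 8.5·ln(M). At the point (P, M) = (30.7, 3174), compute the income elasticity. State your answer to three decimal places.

At P = 30.7, M = 3174: Q = 62.083.
Holding P constant, ∂Q/∂M = 8.5/M = 0.00267801.
η_M = (∂Q/∂M)·(M/Q) = 0.00267801 × (3174/62.083) = 0.137.

0.137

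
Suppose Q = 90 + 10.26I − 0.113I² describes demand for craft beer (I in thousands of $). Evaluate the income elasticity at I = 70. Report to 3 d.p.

-1.529

At I = 70: Q = 254.5000.
dQ/dI = 10.26 − 0.226I = -5.56000.
η = (dQ/dI)·(I/Q) = -5.56000 × (70/254.5000) = -1.529.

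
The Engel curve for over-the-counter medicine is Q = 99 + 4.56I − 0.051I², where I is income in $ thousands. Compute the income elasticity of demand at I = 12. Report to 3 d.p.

At I = 12: Q = 146.3760.
dQ/dI = 4.56 − 0.102I = 3.33600.
η = (dQ/dI)·(I/Q) = 3.33600 × (12/146.3760) = 0.273.

0.273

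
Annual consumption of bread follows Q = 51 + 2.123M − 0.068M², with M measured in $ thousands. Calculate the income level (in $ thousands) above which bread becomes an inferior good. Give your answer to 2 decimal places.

dQ/dM = 2.123 − 0.136M.
The good is inferior where dQ/dM < 0. Setting dQ/dM = 0 gives M = 2.123 / 0.136 = 15.61.

15.61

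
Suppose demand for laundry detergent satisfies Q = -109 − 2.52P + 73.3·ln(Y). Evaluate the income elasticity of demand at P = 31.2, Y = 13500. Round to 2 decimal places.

At P = 31.2, Y = 13500: Q = 509.492.
Holding P constant, ∂Q/∂Y = 73.3/Y = 0.00542963.
η_Y = (∂Q/∂Y)·(Y/Q) = 0.00542963 × (13500/509.492) = 0.14.

0.14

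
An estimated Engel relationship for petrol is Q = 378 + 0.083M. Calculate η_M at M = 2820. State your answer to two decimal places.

0.38

At M = 2820: Q = 612.060.
dQ/dM = 0.083.
η = (dQ/dM)·(M/Q) = 0.083 × (2820/612.060) = 0.38.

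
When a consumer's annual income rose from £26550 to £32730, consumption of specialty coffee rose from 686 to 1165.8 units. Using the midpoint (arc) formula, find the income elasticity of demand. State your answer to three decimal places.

ΔQ = 1165.8 − 686 = 479.8; midpoint Q̄ = (686 + 1165.8)/2 = 925.9.
ΔI = 32730 − 26550 = 6180; midpoint Ī = (26550 + 32730)/2 = 29640.
η = (ΔQ/Q̄) ÷ (ΔI/Ī) = (479.8/925.9) ÷ (6180/29640) = 2.485.

2.485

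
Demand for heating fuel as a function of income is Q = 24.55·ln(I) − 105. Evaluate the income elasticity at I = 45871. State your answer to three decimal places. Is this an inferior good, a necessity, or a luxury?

At I = 45871: Q = 158.510.
dQ/dI = 24.55/I = 0.000535197 at this income.
η = (dQ/dI)·(I/Q) = 0.000535197 × (45871/158.510) = 0.155.
Since 0 < η < 1, the good is a necessity.

0.155 (necessity)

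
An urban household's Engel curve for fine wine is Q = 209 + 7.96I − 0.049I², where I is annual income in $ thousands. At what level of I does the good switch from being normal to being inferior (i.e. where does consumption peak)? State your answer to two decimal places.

dQ/dI = 7.96 − 0.098I.
The good is inferior where dQ/dI < 0. Setting dQ/dI = 0 gives I = 7.96 / 0.098 = 81.22.

81.22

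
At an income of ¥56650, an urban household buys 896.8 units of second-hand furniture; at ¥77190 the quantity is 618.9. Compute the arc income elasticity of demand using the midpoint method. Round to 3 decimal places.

ΔQ = 618.9 − 896.8 = -277.9; midpoint Q̄ = (896.8 + 618.9)/2 = 757.85.
ΔI = 77190 − 56650 = 20540; midpoint Ī = (56650 + 77190)/2 = 66920.
η = (ΔQ/Q̄) ÷ (ΔI/Ī) = (-277.9/757.85) ÷ (20540/66920) = -1.195.

-1.195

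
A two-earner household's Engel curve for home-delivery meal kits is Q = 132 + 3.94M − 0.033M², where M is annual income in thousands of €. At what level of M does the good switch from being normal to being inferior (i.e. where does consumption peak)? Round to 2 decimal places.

dQ/dM = 3.94 − 0.066M.
The good is inferior where dQ/dM < 0. Setting dQ/dM = 0 gives M = 3.94 / 0.066 = 59.70.

59.70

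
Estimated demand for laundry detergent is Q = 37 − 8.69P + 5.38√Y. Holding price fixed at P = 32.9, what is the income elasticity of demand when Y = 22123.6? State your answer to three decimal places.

At P = 32.9, Y = 22123.6: Q = 551.320.
Holding P constant, ∂Q/∂Y = 5.38/(2√Y) = 0.0180852.
η_Y = (∂Q/∂Y)·(Y/Q) = 0.0180852 × (22123.6/551.320) = 0.726.

0.726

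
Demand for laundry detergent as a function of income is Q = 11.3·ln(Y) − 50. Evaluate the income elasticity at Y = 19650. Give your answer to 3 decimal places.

0.183

At Y = 19650: Q = 61.710.
dQ/dY = 11.3/Y = 0.000575064 at this income.
η = (dQ/dY)·(Y/Q) = 0.000575064 × (19650/61.710) = 0.183.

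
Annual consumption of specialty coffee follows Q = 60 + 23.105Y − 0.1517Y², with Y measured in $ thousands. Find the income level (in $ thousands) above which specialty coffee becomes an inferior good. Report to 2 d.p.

76.15

dQ/dY = 23.105 − 0.3034Y.
The good is inferior where dQ/dY < 0. Setting dQ/dY = 0 gives Y = 23.105 / 0.3034 = 76.15.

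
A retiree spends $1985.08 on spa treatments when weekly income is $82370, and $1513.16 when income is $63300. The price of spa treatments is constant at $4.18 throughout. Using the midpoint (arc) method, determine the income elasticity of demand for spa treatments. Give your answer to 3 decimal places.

With a constant price, Q₁ = 1985.08/4.18 = 474.900 and Q₂ = 1513.16/4.18 = 362.000 (equivalently, work directly with expenditure since P cancels).
Midpoint %ΔQ = (1513.16 − 1985.08)/1749.12 = -0.26980; midpoint %ΔI = (63300 − 82370)/72835 = -0.26182.
η = -0.26980 / -0.26182 = 1.030.

1.030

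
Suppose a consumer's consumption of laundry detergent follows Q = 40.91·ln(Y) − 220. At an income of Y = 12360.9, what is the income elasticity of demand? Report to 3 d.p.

At Y = 12360.9: Q = 165.466.
dQ/dY = 40.91/Y = 0.00330963 at this income.
η = (dQ/dY)·(Y/Q) = 0.00330963 × (12360.9/165.466) = 0.247.

0.247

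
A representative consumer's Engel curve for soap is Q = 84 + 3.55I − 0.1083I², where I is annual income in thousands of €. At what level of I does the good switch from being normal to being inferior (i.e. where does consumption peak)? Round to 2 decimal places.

dQ/dI = 3.55 − 0.2166I.
The good is inferior where dQ/dI < 0. Setting dQ/dI = 0 gives I = 3.55 / 0.2166 = 16.39.

16.39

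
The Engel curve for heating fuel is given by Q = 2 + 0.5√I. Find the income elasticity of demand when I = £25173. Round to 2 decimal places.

At I = 25173: Q = 81.330.
dQ/dI = 0.5/(2√I) = 0.0015757 at this income.
η = (dQ/dI)·(I/Q) = 0.0015757 × (25173/81.330) = 0.49.

0.49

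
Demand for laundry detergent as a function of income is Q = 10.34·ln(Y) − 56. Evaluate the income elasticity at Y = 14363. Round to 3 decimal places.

0.241

At Y = 14363: Q = 42.979.
dQ/dY = 10.34/Y = 0.000719905 at this income.
η = (dQ/dY)·(Y/Q) = 0.000719905 × (14363/42.979) = 0.241.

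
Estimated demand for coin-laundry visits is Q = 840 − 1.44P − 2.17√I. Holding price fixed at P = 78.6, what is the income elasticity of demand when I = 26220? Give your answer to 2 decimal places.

-0.47

At P = 78.6, I = 26220: Q = 375.437.
Holding P constant, ∂Q/∂I = -2.17/(2√I) = -0.0067006.
η_I = (∂Q/∂I)·(I/Q) = -0.0067006 × (26220/375.437) = -0.47.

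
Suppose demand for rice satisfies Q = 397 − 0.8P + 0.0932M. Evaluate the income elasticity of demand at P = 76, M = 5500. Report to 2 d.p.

At P = 76, M = 5500: Q = 848.800.
Holding P constant, ∂Q/∂M = 0.0932.
η_M = (∂Q/∂M)·(M/Q) = 0.0932 × (5500/848.800) = 0.60.

0.60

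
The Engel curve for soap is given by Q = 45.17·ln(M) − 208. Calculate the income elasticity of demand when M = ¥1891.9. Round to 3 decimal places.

0.340

At M = 1891.9: Q = 132.823.
dQ/dM = 45.17/M = 0.0238755 at this income.
η = (dQ/dM)·(M/Q) = 0.0238755 × (1891.9/132.823) = 0.340.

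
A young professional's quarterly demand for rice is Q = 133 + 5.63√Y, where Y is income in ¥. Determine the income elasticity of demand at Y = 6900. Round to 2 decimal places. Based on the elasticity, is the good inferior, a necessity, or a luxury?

0.39 (necessity)

At Y = 6900: Q = 600.663.
dQ/dY = 5.63/(2√Y) = 0.0338886 at this income.
η = (dQ/dY)·(Y/Q) = 0.0338886 × (6900/600.663) = 0.39.
Since 0 < η < 1, the good is a necessity.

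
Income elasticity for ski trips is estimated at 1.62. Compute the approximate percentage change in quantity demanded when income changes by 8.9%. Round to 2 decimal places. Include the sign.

%ΔQ ≈ η × %ΔI = 1.62 × 8.9% = 14.42%.

14.42%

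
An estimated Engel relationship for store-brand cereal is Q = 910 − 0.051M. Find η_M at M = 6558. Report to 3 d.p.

-0.581

At M = 6558: Q = 575.542.
dQ/dM = −0.051.
η = (dQ/dM)·(M/Q) = -0.051 × (6558/575.542) = -0.581.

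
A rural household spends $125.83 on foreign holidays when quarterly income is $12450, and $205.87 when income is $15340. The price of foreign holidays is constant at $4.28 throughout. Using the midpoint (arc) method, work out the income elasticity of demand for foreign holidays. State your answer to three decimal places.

With a constant price, Q₁ = 125.83/4.28 = 29.400 and Q₂ = 205.87/4.28 = 48.100 (equivalently, work directly with expenditure since P cancels).
Midpoint %ΔQ = (205.87 − 125.83)/165.85 = 0.48260; midpoint %ΔI = (15340 − 12450)/13895 = 0.20799.
η = 0.48260 / 0.20799 = 2.320.

2.320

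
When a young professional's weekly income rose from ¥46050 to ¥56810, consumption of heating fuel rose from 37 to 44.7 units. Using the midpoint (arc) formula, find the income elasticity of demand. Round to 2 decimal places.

ΔQ = 44.7 − 37 = 7.7; midpoint Q̄ = (37 + 44.7)/2 = 40.85.
ΔI = 56810 − 46050 = 10760; midpoint Ī = (46050 + 56810)/2 = 51430.
η = (ΔQ/Q̄) ÷ (ΔI/Ī) = (7.7/40.85) ÷ (10760/51430) = 0.90.

0.90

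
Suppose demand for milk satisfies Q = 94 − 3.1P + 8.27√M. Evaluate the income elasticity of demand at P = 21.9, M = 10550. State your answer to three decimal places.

0.485

At P = 21.9, M = 10550: Q = 875.548.
Holding P constant, ∂Q/∂M = 8.27/(2√M) = 0.0402577.
η_M = (∂Q/∂M)·(M/Q) = 0.0402577 × (10550/875.548) = 0.485.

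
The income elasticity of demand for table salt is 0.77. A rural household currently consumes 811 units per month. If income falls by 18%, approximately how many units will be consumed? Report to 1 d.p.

%ΔQ ≈ η × %ΔI = 0.77 × (-18%) = -13.86%.
New Q ≈ 811 × (1 − 0.1386) = 698.6.

698.6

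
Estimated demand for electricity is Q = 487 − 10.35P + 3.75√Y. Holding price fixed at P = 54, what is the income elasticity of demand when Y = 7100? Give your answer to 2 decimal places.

0.65

At P = 54, Y = 7100: Q = 244.081.
Holding P constant, ∂Q/∂Y = 3.75/(2√Y) = 0.0222522.
η_Y = (∂Q/∂Y)·(Y/Q) = 0.0222522 × (7100/244.081) = 0.65.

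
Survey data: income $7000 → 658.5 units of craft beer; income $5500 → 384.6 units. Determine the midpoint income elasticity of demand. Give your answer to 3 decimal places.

2.188

ΔQ = 384.6 − 658.5 = -273.9; midpoint Q̄ = (658.5 + 384.6)/2 = 521.55.
ΔI = 5500 − 7000 = -1500; midpoint Ī = (7000 + 5500)/2 = 6250.
η = (ΔQ/Q̄) ÷ (ΔI/Ī) = (-273.9/521.55) ÷ (-1500/6250) = 2.188.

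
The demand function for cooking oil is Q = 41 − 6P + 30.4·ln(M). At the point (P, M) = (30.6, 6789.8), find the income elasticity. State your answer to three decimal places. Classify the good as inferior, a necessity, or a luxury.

At P = 30.6, M = 6789.8: Q = 125.625.
Holding P constant, ∂Q/∂M = 30.4/M = 0.0044773.
η_M = (∂Q/∂M)·(M/Q) = 0.0044773 × (6789.8/125.625) = 0.242.
Since 0 < η < 1, this is a necessity.

0.242 (necessity)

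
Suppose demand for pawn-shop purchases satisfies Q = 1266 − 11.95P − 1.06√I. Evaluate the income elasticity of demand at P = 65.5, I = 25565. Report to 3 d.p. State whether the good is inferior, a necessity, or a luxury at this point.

At P = 65.5, I = 25565: Q = 313.791.
Holding P constant, ∂Q/∂I = -1.06/(2√I) = -0.00331477.
η_I = (∂Q/∂I)·(I/Q) = -0.00331477 × (25565/313.791) = -0.270.
Since η < 0, this is an inferior good.

-0.270 (inferior good)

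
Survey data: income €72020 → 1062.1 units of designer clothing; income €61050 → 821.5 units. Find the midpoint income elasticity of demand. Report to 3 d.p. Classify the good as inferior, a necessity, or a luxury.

ΔQ = 821.5 − 1062.1 = -240.6; midpoint Q̄ = (1062.1 + 821.5)/2 = 941.8.
ΔI = 61050 − 72020 = -10970; midpoint Ī = (72020 + 61050)/2 = 66535.
η = (ΔQ/Q̄) ÷ (ΔI/Ī) = (-240.6/941.8) ÷ (-10970/66535) = 1.549.
η > 1 ⇒ luxury.

1.549 (luxury)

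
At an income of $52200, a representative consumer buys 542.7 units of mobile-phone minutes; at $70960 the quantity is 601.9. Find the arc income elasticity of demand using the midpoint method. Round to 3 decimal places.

0.340

ΔQ = 601.9 − 542.7 = 59.2; midpoint Q̄ = (542.7 + 601.9)/2 = 572.3.
ΔI = 70960 − 52200 = 18760; midpoint Ī = (52200 + 70960)/2 = 61580.
η = (ΔQ/Q̄) ÷ (ΔI/Ī) = (59.2/572.3) ÷ (18760/61580) = 0.340.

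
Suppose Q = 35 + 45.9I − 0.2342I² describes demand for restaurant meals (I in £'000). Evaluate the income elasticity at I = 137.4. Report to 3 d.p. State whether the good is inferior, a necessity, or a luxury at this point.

-1.321 (inferior good)

At I = 137.4: Q = 1920.2544.
dQ/dI = 45.9 − 0.4684I = -18.45816.
η = (dQ/dI)·(I/Q) = -18.45816 × (137.4/1920.2544) = -1.321.
η < 0 ⇒ inferior good.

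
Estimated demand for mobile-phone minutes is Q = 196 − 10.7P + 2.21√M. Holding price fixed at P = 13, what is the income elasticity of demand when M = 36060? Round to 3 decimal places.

At P = 13, M = 36060: Q = 476.567.
Holding P constant, ∂Q/∂M = 2.21/(2√M) = 0.00581901.
η_M = (∂Q/∂M)·(M/Q) = 0.00581901 × (36060/476.567) = 0.440.

0.440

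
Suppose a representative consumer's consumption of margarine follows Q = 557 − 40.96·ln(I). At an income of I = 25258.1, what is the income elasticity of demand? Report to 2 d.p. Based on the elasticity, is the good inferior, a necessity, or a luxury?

-0.29 (inferior good)

At I = 25258.1: Q = 141.792.
dQ/dI = -40.96/I = -0.00162166 at this income.
η = (dQ/dI)·(I/Q) = -0.00162166 × (25258.1/141.792) = -0.29.
Since η < 0, the good is an inferior good.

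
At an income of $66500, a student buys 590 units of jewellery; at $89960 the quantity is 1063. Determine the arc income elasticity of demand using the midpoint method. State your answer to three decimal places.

1.908

ΔQ = 1063 − 590 = 473; midpoint Q̄ = (590 + 1063)/2 = 826.5.
ΔI = 89960 − 66500 = 23460; midpoint Ī = (66500 + 89960)/2 = 78230.
η = (ΔQ/Q̄) ÷ (ΔI/Ī) = (473/826.5) ÷ (23460/78230) = 1.908.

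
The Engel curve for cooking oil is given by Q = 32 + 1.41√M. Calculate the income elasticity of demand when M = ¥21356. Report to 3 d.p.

At M = 21356: Q = 238.053.
dQ/dM = 1.41/(2√M) = 0.00482424 at this income.
η = (dQ/dM)·(M/Q) = 0.00482424 × (21356/238.053) = 0.433.

0.433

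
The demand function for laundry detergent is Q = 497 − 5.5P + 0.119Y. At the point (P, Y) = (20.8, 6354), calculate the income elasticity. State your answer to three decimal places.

0.664

At P = 20.8, Y = 6354: Q = 1138.726.
Holding P constant, ∂Q/∂Y = 0.119.
η_Y = (∂Q/∂Y)·(Y/Q) = 0.119 × (6354/1138.726) = 0.664.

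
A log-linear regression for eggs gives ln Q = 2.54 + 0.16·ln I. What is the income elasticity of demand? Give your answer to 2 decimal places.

0.16

In a log-linear demand, the coefficient on ln I is the income elasticity.
So η = 0.16.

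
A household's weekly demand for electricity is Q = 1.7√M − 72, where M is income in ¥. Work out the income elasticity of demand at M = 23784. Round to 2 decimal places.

0.69

At M = 23784: Q = 190.175.
dQ/dM = 1.7/(2√M) = 0.00551158 at this income.
η = (dQ/dM)·(M/Q) = 0.00551158 × (23784/190.175) = 0.69.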